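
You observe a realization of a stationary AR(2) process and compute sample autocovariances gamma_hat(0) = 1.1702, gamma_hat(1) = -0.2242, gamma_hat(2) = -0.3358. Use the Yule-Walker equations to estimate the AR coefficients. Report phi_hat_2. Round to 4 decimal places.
\hat\phi_{2} = -0.3360

The Yule-Walker equations for an AR(p) process read, in matrix form,
  Gamma_p phi = r_p,   with   (Gamma_p)_{ij} = gamma(|i - j|),
                       (r_p)_i = gamma(i),   i,j = 1..p.
Substitute the sample gammas (Toeplitz matrix and right-hand side of size 2):
  Gamma_p = [[1.1702, -0.2242], [-0.2242, 1.1702]]
  r_p     = [-0.2242, -0.3358]
Written out:
  1.1702 phi_1 - 0.2242 phi_2 = -0.2242
  -0.2242 phi_1 + 1.1702 phi_2 = -0.3358
Solve by Cramer's rule:
  det = gamma(0)^2 - gamma(1)^2 = (1.1702)^2 - (-0.2242)^2 = 1.36936804 - 0.05026564 = 1.3191024
  phi_hat_1 = [gamma(1) gamma(0) - gamma(1) gamma(2)] / det = [(-0.2242)(1.1702) - (-0.2242)(-0.3358)] / 1.3191024 = -0.3376452 / 1.3191024 = -0.256
  phi_hat_2 = [gamma(0) gamma(2) - gamma(1)^2] / det = [(1.1702)(-0.3358) - (-0.2242)^2] / 1.3191024 = -0.4432188 / 1.3191024 = -0.336
So phi_hat = [-0.2560, -0.3360].
Therefore phi_hat_2 = -0.3360.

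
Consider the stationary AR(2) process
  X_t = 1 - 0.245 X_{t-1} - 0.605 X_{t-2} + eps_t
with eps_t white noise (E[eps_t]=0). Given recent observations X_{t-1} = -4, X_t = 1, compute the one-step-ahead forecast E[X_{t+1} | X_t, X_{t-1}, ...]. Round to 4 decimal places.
E[X_{t+1} \mid \mathcal F_t] = 3.1750

For an AR(p) model X_t = c + sum_i phi_i X_{t-i} + eps_t, the
one-step-ahead conditional mean is
  E[X_{t+1} | X_t, ...] = c + sum_i phi_i X_{t+1-i}.
Substitute known values:
  E[X_{t+1} | ...] = 1 + (-0.245) * (1) + (-0.605) * (-4)
                   = 3.1750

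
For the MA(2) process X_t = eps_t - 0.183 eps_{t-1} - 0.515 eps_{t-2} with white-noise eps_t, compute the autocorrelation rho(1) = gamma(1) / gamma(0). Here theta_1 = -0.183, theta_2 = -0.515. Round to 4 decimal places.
\rho(1) = -0.0683

For an MA(q) process with theta_0 = 1, the autocovariance is
  gamma(k) = sigma^2 * sum_{i=0..q-k} theta_i * theta_{i+k},
and rho(k) = gamma(k) / gamma(0). Sigma^2 cancels.
  numerator   = (1)*(-0.183) + (-0.183)*(-0.515) = -0.088755.
  denominator = (1)^2 + (-0.183)^2 + (-0.515)^2 = 1.298714.
  rho(1) = -0.088755 / 1.298714 = -0.0683.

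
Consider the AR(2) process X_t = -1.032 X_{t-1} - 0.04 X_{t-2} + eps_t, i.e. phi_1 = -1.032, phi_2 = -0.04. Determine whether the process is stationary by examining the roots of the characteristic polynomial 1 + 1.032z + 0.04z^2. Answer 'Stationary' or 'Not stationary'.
\text{Stationary}

The AR(p) characteristic polynomial is P(z) = 1 + 1.032z + 0.04z^2.
Stationarity requires all roots to lie outside the unit circle, i.e. |z| > 1 for every root.
Set 1 + (1.032) z + (0.04) z^2 = 0, i.e. a z^2 + b z + c = 0 with a = 0.04, b = 1.032, c = 1.
Discriminant D = b^2 - 4ac = (1.032)^2 - 4*(0.04)*1 = 1.065024 - (0.16) = 0.905024.
D >= 0, so the roots are real: z = (-b +/- sqrt(D)) / (2a) = (-1.032 +/- 0.951327) / (0.08).
  z_1 = (-1.032 + 0.951327) / (0.08) = -1.0084,   |z_1| = 1.0084.
  z_2 = (-1.032 - 0.951327) / (0.08) = -24.7916,   |z_2| = 24.7916.
Moduli of all roots: 1.0084, 24.7916.
All moduli strictly greater than 1? Yes.
Verdict: Stationary.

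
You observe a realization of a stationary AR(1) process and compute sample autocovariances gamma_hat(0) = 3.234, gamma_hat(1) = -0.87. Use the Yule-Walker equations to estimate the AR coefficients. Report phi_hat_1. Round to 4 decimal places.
\hat\phi_{1} = -0.2690

The Yule-Walker equations for an AR(p) process read, in matrix form,
  Gamma_p phi = r_p,   with   (Gamma_p)_{ij} = gamma(|i - j|),
                       (r_p)_i = gamma(i),   i,j = 1..p.
Substitute the sample gammas (Toeplitz matrix and right-hand side of size 1):
  Gamma_p = [[3.234]]
  r_p     = [-0.87]
With p = 1 this is the single equation gamma(0) phi_1 = gamma(1):
  phi_hat_1 = gamma(1) / gamma(0) = -0.87 / 3.234 = -0.2690.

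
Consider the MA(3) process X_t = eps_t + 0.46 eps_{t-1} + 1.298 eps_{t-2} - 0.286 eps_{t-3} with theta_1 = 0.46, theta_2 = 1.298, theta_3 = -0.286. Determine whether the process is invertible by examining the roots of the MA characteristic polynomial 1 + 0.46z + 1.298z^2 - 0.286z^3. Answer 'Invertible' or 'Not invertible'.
\text{Not invertible}

The MA(q) characteristic polynomial is P(z) = 1 + 0.46z + 1.298z^2 - 0.286z^3.
Invertibility requires all roots to lie outside the unit circle, i.e. |z| > 1 for every root.
Degree 3: look for a simple real root z0 first, then factor out (1 - z/z0) and solve the remaining quadratic.
Testing z0 = 5: P(5) = 1 + (0.46)(5) + (1.298)(5)^2 + (-0.286)(5)^3
  = 1 + (2.3) + (32.45) + (-35.75) = 0.  So z_0 = 5 is a root, |z_0| = 5.
Divide out the factor (1 - 0.2 z) = (1 - z/z0) (since 1/z0 = 0.2):
  P(z) = (1 - 0.2 z)(1 + (0.66) z + (1.43) z^2)
  [check: z-coef 0.66 - (0.2) = 0.46; z^2-coef 1.43 - (0.2)(0.66) = 1.298; z^3-coef -(0.2)(1.43) = -0.286.]
Remaining roots from the quadratic factor 1 + (0.66) z + (1.43) z^2:
  Set 1 + (0.66) z + (1.43) z^2 = 0, i.e. a z^2 + b z + c = 0 with a = 1.43, b = 0.66, c = 1.
  Discriminant D = b^2 - 4ac = (0.66)^2 - 4*(1.43)*1 = 0.4356 - (5.72) = -5.2844.
  D < 0, so the roots are the complex-conjugate pair z = (-b +/- i sqrt(-D)) / (2a) = -0.2308 +/- 0.8038i.
  For a conjugate pair |z|^2 = z * conj(z) = (product of roots) = c/a = 1/(1.43) = 0.699301, so |z| = sqrt(0.699301) = 0.8362 for both roots.
Moduli of all roots: 5.0000, 0.8362, 0.8362.
All moduli strictly greater than 1? No.
Verdict: Not invertible.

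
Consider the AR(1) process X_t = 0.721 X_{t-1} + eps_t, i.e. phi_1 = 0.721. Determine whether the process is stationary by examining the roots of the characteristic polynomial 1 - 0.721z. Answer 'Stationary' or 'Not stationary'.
\text{Stationary}

The AR(p) characteristic polynomial is P(z) = 1 - 0.721z.
Stationarity requires all roots to lie outside the unit circle, i.e. |z| > 1 for every root.
This is linear in z: 1 + (-0.721) z = 0  =>  z = -1/(-0.721) = 1.386963,  |z| = 1.386963.
Moduli of all roots: 1.3870.
All moduli strictly greater than 1? Yes.
Verdict: Stationary.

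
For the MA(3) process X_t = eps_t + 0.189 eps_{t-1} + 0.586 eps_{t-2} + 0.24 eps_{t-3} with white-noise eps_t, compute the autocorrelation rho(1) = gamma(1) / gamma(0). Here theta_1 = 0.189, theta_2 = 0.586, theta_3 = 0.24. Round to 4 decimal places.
\rho(1) = 0.3065

For an MA(q) process with theta_0 = 1, the autocovariance is
  gamma(k) = sigma^2 * sum_{i=0..q-k} theta_i * theta_{i+k},
and rho(k) = gamma(k) / gamma(0). Sigma^2 cancels.
  numerator   = (1)*(0.189) + (0.189)*(0.586) + (0.586)*(0.24) = 0.440394.
  denominator = (1)^2 + (0.189)^2 + (0.586)^2 + (0.24)^2 = 1.436717.
  rho(1) = 0.440394 / 1.436717 = 0.3065.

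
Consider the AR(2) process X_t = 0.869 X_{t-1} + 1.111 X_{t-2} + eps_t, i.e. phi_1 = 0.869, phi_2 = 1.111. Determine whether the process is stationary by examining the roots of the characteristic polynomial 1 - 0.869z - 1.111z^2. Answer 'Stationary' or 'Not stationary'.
\text{Not stationary}

The AR(p) characteristic polynomial is P(z) = 1 - 0.869z - 1.111z^2.
Stationarity requires all roots to lie outside the unit circle, i.e. |z| > 1 for every root.
Set 1 + (-0.869) z + (-1.111) z^2 = 0, i.e. a z^2 + b z + c = 0 with a = -1.111, b = -0.869, c = 1.
Discriminant D = b^2 - 4ac = (-0.869)^2 - 4*(-1.111)*1 = 0.755161 - (-4.444) = 5.199161.
D >= 0, so the roots are real: z = (-b +/- sqrt(D)) / (2a) = (0.869 +/- 2.280167) / (-2.222).
  z_1 = (0.869 + 2.280167) / (-2.222) = -1.4173,   |z_1| = 1.4173.
  z_2 = (0.869 - 2.280167) / (-2.222) = 0.6351,   |z_2| = 0.6351.
Moduli of all roots: 1.4173, 0.6351.
All moduli strictly greater than 1? No.
Verdict: Not stationary.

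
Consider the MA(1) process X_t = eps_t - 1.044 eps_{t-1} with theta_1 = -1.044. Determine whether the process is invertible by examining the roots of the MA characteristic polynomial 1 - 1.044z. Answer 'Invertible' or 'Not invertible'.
\text{Not invertible}

The MA(q) characteristic polynomial is P(z) = 1 - 1.044z.
Invertibility requires all roots to lie outside the unit circle, i.e. |z| > 1 for every root.
This is linear in z: 1 + (-1.044) z = 0  =>  z = -1/(-1.044) = 0.957854,  |z| = 0.957854.
Moduli of all roots: 0.9579.
All moduli strictly greater than 1? No.
Verdict: Not invertible.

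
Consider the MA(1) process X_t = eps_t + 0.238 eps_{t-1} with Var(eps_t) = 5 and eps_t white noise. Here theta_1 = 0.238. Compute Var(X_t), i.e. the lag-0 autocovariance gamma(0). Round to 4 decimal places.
\gamma(0) = 5.2832

For an MA(q) process X_t = eps_t + sum_i theta_i eps_{t-i} with
Var(eps_t) = sigma^2, the variance is
  gamma(0) = sigma^2 * (1 + sum_i theta_i^2).
  sum_i theta_i^2 = (0.238)^2 = 0.056644.
  gamma(0) = 5 * (1 + 0.056644) = 5 * 1.056644 = 5.28322, which rounds to 5.2832.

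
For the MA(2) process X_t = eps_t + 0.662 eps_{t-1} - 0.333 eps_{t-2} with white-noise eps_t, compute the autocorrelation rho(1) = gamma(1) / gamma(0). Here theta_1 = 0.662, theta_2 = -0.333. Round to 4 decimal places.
\rho(1) = 0.2850

For an MA(q) process with theta_0 = 1, the autocovariance is
  gamma(k) = sigma^2 * sum_{i=0..q-k} theta_i * theta_{i+k},
and rho(k) = gamma(k) / gamma(0). Sigma^2 cancels.
  numerator   = (1)*(0.662) + (0.662)*(-0.333) = 0.441554.
  denominator = (1)^2 + (0.662)^2 + (-0.333)^2 = 1.549133.
  rho(1) = 0.441554 / 1.549133 = 0.2850.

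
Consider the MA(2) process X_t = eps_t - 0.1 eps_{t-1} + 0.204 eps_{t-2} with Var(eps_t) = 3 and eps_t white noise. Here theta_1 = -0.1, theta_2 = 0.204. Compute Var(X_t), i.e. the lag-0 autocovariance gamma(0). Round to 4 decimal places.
\gamma(0) = 3.1548

For an MA(q) process X_t = eps_t + sum_i theta_i eps_{t-i} with
Var(eps_t) = sigma^2, the variance is
  gamma(0) = sigma^2 * (1 + sum_i theta_i^2).
  sum_i theta_i^2 = (-0.1)^2 + (0.204)^2 = 0.01 + 0.041616 = 0.051616.
  gamma(0) = 3 * (1 + 0.051616) = 3 * 1.051616 = 3.154848, which rounds to 3.1548.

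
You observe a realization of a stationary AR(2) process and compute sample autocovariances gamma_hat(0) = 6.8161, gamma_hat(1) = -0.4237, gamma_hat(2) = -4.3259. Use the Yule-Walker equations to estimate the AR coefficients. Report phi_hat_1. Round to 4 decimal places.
\hat\phi_{1} = -0.1020

The Yule-Walker equations for an AR(p) process read, in matrix form,
  Gamma_p phi = r_p,   with   (Gamma_p)_{ij} = gamma(|i - j|),
                       (r_p)_i = gamma(i),   i,j = 1..p.
Substitute the sample gammas (Toeplitz matrix and right-hand side of size 2):
  Gamma_p = [[6.8161, -0.4237], [-0.4237, 6.8161]]
  r_p     = [-0.4237, -4.3259]
Written out:
  6.8161 phi_1 - 0.4237 phi_2 = -0.4237
  -0.4237 phi_1 + 6.8161 phi_2 = -4.3259
Solve by Cramer's rule:
  det = gamma(0)^2 - gamma(1)^2 = (6.8161)^2 - (-0.4237)^2 = 46.45921921 - 0.17952169 = 46.27969752
  phi_hat_1 = [gamma(1) gamma(0) - gamma(1) gamma(2)] / det = [(-0.4237)(6.8161) - (-0.4237)(-4.3259)] / 46.27969752 = -4.7208654 / 46.27969752 = -0.102
  phi_hat_2 = [gamma(0) gamma(2) - gamma(1)^2] / det = [(6.8161)(-4.3259) - (-0.4237)^2] / 46.27969752 = -29.66528868 / 46.27969752 = -0.641
So phi_hat = [-0.1020, -0.6410].
Therefore phi_hat_1 = -0.1020.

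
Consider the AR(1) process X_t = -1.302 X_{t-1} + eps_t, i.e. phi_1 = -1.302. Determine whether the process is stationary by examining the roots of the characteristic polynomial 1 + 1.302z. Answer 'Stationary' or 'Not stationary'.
\text{Not stationary}

The AR(p) characteristic polynomial is P(z) = 1 + 1.302z.
Stationarity requires all roots to lie outside the unit circle, i.e. |z| > 1 for every root.
This is linear in z: 1 + (1.302) z = 0  =>  z = -1/(1.302) = -0.768049,  |z| = 0.768049.
Moduli of all roots: 0.7680.
All moduli strictly greater than 1? No.
Verdict: Not stationary.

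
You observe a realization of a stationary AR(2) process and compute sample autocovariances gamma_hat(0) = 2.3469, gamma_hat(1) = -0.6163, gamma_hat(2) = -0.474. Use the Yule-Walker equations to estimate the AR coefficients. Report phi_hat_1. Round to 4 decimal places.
\hat\phi_{1} = -0.3390

The Yule-Walker equations for an AR(p) process read, in matrix form,
  Gamma_p phi = r_p,   with   (Gamma_p)_{ij} = gamma(|i - j|),
                       (r_p)_i = gamma(i),   i,j = 1..p.
Substitute the sample gammas (Toeplitz matrix and right-hand side of size 2):
  Gamma_p = [[2.3469, -0.6163], [-0.6163, 2.3469]]
  r_p     = [-0.6163, -0.474]
Written out:
  2.3469 phi_1 - 0.6163 phi_2 = -0.6163
  -0.6163 phi_1 + 2.3469 phi_2 = -0.474
Solve by Cramer's rule:
  det = gamma(0)^2 - gamma(1)^2 = (2.3469)^2 - (-0.6163)^2 = 5.50793961 - 0.37982569 = 5.12811392
  phi_hat_1 = [gamma(1) gamma(0) - gamma(1) gamma(2)] / det = [(-0.6163)(2.3469) - (-0.6163)(-0.474)] / 5.12811392 = -1.73852067 / 5.12811392 = -0.339
  phi_hat_2 = [gamma(0) gamma(2) - gamma(1)^2] / det = [(2.3469)(-0.474) - (-0.6163)^2] / 5.12811392 = -1.49225629 / 5.12811392 = -0.291
So phi_hat = [-0.3390, -0.2910].
Therefore phi_hat_1 = -0.3390.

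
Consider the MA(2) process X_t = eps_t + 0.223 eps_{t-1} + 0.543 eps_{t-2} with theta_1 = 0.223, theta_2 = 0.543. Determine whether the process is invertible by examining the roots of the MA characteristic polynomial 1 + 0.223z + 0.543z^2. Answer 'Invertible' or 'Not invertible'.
\text{Invertible}

The MA(q) characteristic polynomial is P(z) = 1 + 0.223z + 0.543z^2.
Invertibility requires all roots to lie outside the unit circle, i.e. |z| > 1 for every root.
Set 1 + (0.223) z + (0.543) z^2 = 0, i.e. a z^2 + b z + c = 0 with a = 0.543, b = 0.223, c = 1.
Discriminant D = b^2 - 4ac = (0.223)^2 - 4*(0.543)*1 = 0.049729 - (2.172) = -2.122271.
D < 0, so the roots are the complex-conjugate pair z = (-b +/- i sqrt(-D)) / (2a) = -0.2053 +/- 1.3414i.
For a conjugate pair |z|^2 = z * conj(z) = (product of roots) = c/a = 1/(0.543) = 1.841621, so |z| = sqrt(1.841621) = 1.3571 for both roots.
Moduli of all roots: 1.3571, 1.3571.
All moduli strictly greater than 1? Yes.
Verdict: Invertible.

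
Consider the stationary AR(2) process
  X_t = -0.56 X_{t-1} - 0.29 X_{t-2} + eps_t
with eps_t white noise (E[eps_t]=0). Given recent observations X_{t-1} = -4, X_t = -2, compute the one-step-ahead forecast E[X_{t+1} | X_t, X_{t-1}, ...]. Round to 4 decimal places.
E[X_{t+1} \mid \mathcal F_t] = 2.2800

For an AR(p) model X_t = c + sum_i phi_i X_{t-i} + eps_t, the
one-step-ahead conditional mean is
  E[X_{t+1} | X_t, ...] = c + sum_i phi_i X_{t+1-i}.
Substitute known values:
  E[X_{t+1} | ...] = (-0.56) * (-2) + (-0.29) * (-4)
                   = 2.2800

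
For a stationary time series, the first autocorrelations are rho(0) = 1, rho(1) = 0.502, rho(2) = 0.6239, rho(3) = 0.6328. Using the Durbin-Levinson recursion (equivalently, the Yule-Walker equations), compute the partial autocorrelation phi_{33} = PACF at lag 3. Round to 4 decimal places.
\phi_{33} = 0.4009

The PACF at lag k is phi_{kk}, the last component of the solution
to the Yule-Walker system G_k phi = r_k where
  (G_k)_{ij} = rho(|i - j|), (r_k)_i = rho(i), i,j = 1..k.
Equivalently, Durbin-Levinson gives phi_{kk} iteratively:
  phi_{11} = rho(1)
  phi_{kk} = [rho(k) - sum_{j=1..k-1} phi_{k-1,j} rho(k-j)]
            / [1 - sum_{j=1..k-1} phi_{k-1,j} rho(j)],
  phi_{k,j} = phi_{k-1,j} - phi_{kk} phi_{k-1,k-j},  j = 1..k-1.
Step k = 1:
  phi_11 = rho(1) = 0.502.
Step k = 2:
  phi_22 = [rho(2) - phi_11 rho(1)] / [1 - phi_11 rho(1)] = [0.6239 - (0.502)(0.502)] / [1 - (0.502)(0.502)]
         = 0.371896 / 0.747996 = 0.49719.
  Update: phi_21 = phi_11 - phi_22 phi_11 = 0.502 - (0.49719)(0.502) = 0.252411.
Step k = 3:
  phi_33 = [rho(3) - phi_21 rho(2) - phi_22 rho(1)] / [1 - phi_21 rho(1) - phi_22 rho(2)]
    numerator   = 0.6328 - (0.252411)(0.6239) - (0.49719)(0.502) = 0.22573167
    denominator = 1 - (0.252411)(0.502) - (0.49719)(0.6239) = 0.56309309
  phi_33 = 0.22573167 / 0.56309309 = 0.4009.
Therefore phi_{33} = 0.4009.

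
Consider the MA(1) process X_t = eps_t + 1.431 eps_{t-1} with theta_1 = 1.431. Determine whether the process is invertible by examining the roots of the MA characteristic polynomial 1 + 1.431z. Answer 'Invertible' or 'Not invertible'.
\text{Not invertible}

The MA(q) characteristic polynomial is P(z) = 1 + 1.431z.
Invertibility requires all roots to lie outside the unit circle, i.e. |z| > 1 for every root.
This is linear in z: 1 + (1.431) z = 0  =>  z = -1/(1.431) = -0.698812,  |z| = 0.698812.
Moduli of all roots: 0.6988.
All moduli strictly greater than 1? No.
Verdict: Not invertible.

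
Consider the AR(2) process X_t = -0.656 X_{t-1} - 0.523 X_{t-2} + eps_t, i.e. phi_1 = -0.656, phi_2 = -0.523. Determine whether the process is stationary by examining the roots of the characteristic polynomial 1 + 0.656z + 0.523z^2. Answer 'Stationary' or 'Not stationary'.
\text{Stationary}

The AR(p) characteristic polynomial is P(z) = 1 + 0.656z + 0.523z^2.
Stationarity requires all roots to lie outside the unit circle, i.e. |z| > 1 for every root.
Set 1 + (0.656) z + (0.523) z^2 = 0, i.e. a z^2 + b z + c = 0 with a = 0.523, b = 0.656, c = 1.
Discriminant D = b^2 - 4ac = (0.656)^2 - 4*(0.523)*1 = 0.430336 - (2.092) = -1.661664.
D < 0, so the roots are the complex-conjugate pair z = (-b +/- i sqrt(-D)) / (2a) = -0.6272 +/- 1.2324i.
For a conjugate pair |z|^2 = z * conj(z) = (product of roots) = c/a = 1/(0.523) = 1.912046, so |z| = sqrt(1.912046) = 1.3828 for both roots.
Moduli of all roots: 1.3828, 1.3828.
All moduli strictly greater than 1? Yes.
Verdict: Stationary.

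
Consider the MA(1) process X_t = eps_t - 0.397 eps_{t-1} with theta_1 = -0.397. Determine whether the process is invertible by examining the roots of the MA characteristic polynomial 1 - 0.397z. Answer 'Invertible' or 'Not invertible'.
\text{Invertible}

The MA(q) characteristic polynomial is P(z) = 1 - 0.397z.
Invertibility requires all roots to lie outside the unit circle, i.e. |z| > 1 for every root.
This is linear in z: 1 + (-0.397) z = 0  =>  z = -1/(-0.397) = 2.518892,  |z| = 2.518892.
Moduli of all roots: 2.5189.
All moduli strictly greater than 1? Yes.
Verdict: Invertible.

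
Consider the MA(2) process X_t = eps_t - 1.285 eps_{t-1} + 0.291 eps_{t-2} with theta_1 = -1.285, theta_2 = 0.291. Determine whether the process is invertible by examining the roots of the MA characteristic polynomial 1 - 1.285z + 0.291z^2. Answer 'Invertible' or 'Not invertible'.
\text{Invertible}

The MA(q) characteristic polynomial is P(z) = 1 - 1.285z + 0.291z^2.
Invertibility requires all roots to lie outside the unit circle, i.e. |z| > 1 for every root.
Set 1 + (-1.285) z + (0.291) z^2 = 0, i.e. a z^2 + b z + c = 0 with a = 0.291, b = -1.285, c = 1.
Discriminant D = b^2 - 4ac = (-1.285)^2 - 4*(0.291)*1 = 1.651225 - (1.164) = 0.487225.
D >= 0, so the roots are real: z = (-b +/- sqrt(D)) / (2a) = (1.285 +/- 0.698015) / (0.582).
  z_1 = (1.285 + 0.698015) / (0.582) = 3.4072,   |z_1| = 3.4072.
  z_2 = (1.285 - 0.698015) / (0.582) = 1.0086,   |z_2| = 1.0086.
Moduli of all roots: 3.4072, 1.0086.
All moduli strictly greater than 1? Yes.
Verdict: Invertible.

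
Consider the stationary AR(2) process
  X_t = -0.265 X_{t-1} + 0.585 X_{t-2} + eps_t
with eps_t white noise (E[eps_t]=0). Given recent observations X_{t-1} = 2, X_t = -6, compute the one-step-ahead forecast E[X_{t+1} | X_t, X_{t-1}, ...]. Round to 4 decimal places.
E[X_{t+1} \mid \mathcal F_t] = 2.7600

For an AR(p) model X_t = c + sum_i phi_i X_{t-i} + eps_t, the
one-step-ahead conditional mean is
  E[X_{t+1} | X_t, ...] = c + sum_i phi_i X_{t+1-i}.
Substitute known values:
  E[X_{t+1} | ...] = (-0.265) * (-6) + (0.585) * (2)
                   = 2.7600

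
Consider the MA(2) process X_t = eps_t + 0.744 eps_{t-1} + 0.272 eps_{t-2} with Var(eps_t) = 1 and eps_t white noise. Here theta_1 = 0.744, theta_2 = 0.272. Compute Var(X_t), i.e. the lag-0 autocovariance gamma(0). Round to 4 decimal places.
\gamma(0) = 1.6275

For an MA(q) process X_t = eps_t + sum_i theta_i eps_{t-i} with
Var(eps_t) = sigma^2, the variance is
  gamma(0) = sigma^2 * (1 + sum_i theta_i^2).
  sum_i theta_i^2 = (0.744)^2 + (0.272)^2 = 0.553536 + 0.073984 = 0.62752.
  gamma(0) = 1 * (1 + 0.62752) = 1 * 1.62752 = 1.62752, which rounds to 1.6275.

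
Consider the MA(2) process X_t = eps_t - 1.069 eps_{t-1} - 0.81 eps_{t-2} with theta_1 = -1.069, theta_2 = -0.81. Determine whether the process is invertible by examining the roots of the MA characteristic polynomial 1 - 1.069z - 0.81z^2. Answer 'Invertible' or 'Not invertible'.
\text{Not invertible}

The MA(q) characteristic polynomial is P(z) = 1 - 1.069z - 0.81z^2.
Invertibility requires all roots to lie outside the unit circle, i.e. |z| > 1 for every root.
Set 1 + (-1.069) z + (-0.81) z^2 = 0, i.e. a z^2 + b z + c = 0 with a = -0.81, b = -1.069, c = 1.
Discriminant D = b^2 - 4ac = (-1.069)^2 - 4*(-0.81)*1 = 1.142761 - (-3.24) = 4.382761.
D >= 0, so the roots are real: z = (-b +/- sqrt(D)) / (2a) = (1.069 +/- 2.093504) / (-1.62).
  z_1 = (1.069 + 2.093504) / (-1.62) = -1.9522,   |z_1| = 1.9522.
  z_2 = (1.069 - 2.093504) / (-1.62) = 0.6324,   |z_2| = 0.6324.
Moduli of all roots: 1.9522, 0.6324.
All moduli strictly greater than 1? No.
Verdict: Not invertible.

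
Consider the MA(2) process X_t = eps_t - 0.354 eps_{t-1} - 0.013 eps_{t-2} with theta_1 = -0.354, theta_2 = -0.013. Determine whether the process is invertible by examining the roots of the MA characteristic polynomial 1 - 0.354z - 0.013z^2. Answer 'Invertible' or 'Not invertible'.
\text{Invertible}

The MA(q) characteristic polynomial is P(z) = 1 - 0.354z - 0.013z^2.
Invertibility requires all roots to lie outside the unit circle, i.e. |z| > 1 for every root.
Set 1 + (-0.354) z + (-0.013) z^2 = 0, i.e. a z^2 + b z + c = 0 with a = -0.013, b = -0.354, c = 1.
Discriminant D = b^2 - 4ac = (-0.354)^2 - 4*(-0.013)*1 = 0.125316 - (-0.052) = 0.177316.
D >= 0, so the roots are real: z = (-b +/- sqrt(D)) / (2a) = (0.354 +/- 0.421089) / (-0.026).
  z_1 = (0.354 + 0.421089) / (-0.026) = -29.8111,   |z_1| = 29.8111.
  z_2 = (0.354 - 0.421089) / (-0.026) = 2.5803,   |z_2| = 2.5803.
Moduli of all roots: 29.8111, 2.5803.
All moduli strictly greater than 1? Yes.
Verdict: Invertible.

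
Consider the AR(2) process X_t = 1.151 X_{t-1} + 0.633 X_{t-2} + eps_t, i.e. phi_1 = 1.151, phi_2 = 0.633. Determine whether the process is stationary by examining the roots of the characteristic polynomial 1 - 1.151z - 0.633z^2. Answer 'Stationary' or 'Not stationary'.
\text{Not stationary}

The AR(p) characteristic polynomial is P(z) = 1 - 1.151z - 0.633z^2.
Stationarity requires all roots to lie outside the unit circle, i.e. |z| > 1 for every root.
Set 1 + (-1.151) z + (-0.633) z^2 = 0, i.e. a z^2 + b z + c = 0 with a = -0.633, b = -1.151, c = 1.
Discriminant D = b^2 - 4ac = (-1.151)^2 - 4*(-0.633)*1 = 1.324801 - (-2.532) = 3.856801.
D >= 0, so the roots are real: z = (-b +/- sqrt(D)) / (2a) = (1.151 +/- 1.963874) / (-1.266).
  z_1 = (1.151 + 1.963874) / (-1.266) = -2.4604,   |z_1| = 2.4604.
  z_2 = (1.151 - 1.963874) / (-1.266) = 0.6421,   |z_2| = 0.6421.
Moduli of all roots: 2.4604, 0.6421.
All moduli strictly greater than 1? No.
Verdict: Not stationary.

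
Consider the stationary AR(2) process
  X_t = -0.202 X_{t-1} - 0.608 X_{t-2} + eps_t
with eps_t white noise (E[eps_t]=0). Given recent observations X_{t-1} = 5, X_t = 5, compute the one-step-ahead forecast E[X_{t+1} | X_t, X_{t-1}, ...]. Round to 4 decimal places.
E[X_{t+1} \mid \mathcal F_t] = -4.0500

For an AR(p) model X_t = c + sum_i phi_i X_{t-i} + eps_t, the
one-step-ahead conditional mean is
  E[X_{t+1} | X_t, ...] = c + sum_i phi_i X_{t+1-i}.
Substitute known values:
  E[X_{t+1} | ...] = (-0.202) * (5) + (-0.608) * (5)
                   = -4.0500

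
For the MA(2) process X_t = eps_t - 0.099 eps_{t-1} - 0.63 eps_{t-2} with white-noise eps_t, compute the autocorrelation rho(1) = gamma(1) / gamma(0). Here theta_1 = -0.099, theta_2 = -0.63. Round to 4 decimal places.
\rho(1) = -0.0260

For an MA(q) process with theta_0 = 1, the autocovariance is
  gamma(k) = sigma^2 * sum_{i=0..q-k} theta_i * theta_{i+k},
and rho(k) = gamma(k) / gamma(0). Sigma^2 cancels.
  numerator   = (1)*(-0.099) + (-0.099)*(-0.63) = -0.03663.
  denominator = (1)^2 + (-0.099)^2 + (-0.63)^2 = 1.406701.
  rho(1) = -0.03663 / 1.406701 = -0.0260.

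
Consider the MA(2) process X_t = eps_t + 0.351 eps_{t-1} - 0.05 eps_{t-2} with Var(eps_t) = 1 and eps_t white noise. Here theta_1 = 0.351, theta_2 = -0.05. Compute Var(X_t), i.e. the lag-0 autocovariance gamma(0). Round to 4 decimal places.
\gamma(0) = 1.1257

For an MA(q) process X_t = eps_t + sum_i theta_i eps_{t-i} with
Var(eps_t) = sigma^2, the variance is
  gamma(0) = sigma^2 * (1 + sum_i theta_i^2).
  sum_i theta_i^2 = (0.351)^2 + (-0.05)^2 = 0.123201 + 0.0025 = 0.125701.
  gamma(0) = 1 * (1 + 0.125701) = 1 * 1.125701 = 1.125701, which rounds to 1.1257.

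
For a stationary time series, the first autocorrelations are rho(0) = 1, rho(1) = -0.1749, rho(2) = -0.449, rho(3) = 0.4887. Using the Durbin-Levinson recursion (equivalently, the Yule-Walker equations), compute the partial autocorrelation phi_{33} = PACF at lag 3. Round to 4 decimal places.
\phi_{33} = 0.3890

The PACF at lag k is phi_{kk}, the last component of the solution
to the Yule-Walker system G_k phi = r_k where
  (G_k)_{ij} = rho(|i - j|), (r_k)_i = rho(i), i,j = 1..k.
Equivalently, Durbin-Levinson gives phi_{kk} iteratively:
  phi_{11} = rho(1)
  phi_{kk} = [rho(k) - sum_{j=1..k-1} phi_{k-1,j} rho(k-j)]
            / [1 - sum_{j=1..k-1} phi_{k-1,j} rho(j)],
  phi_{k,j} = phi_{k-1,j} - phi_{kk} phi_{k-1,k-j},  j = 1..k-1.
Step k = 1:
  phi_11 = rho(1) = -0.1749.
Step k = 2:
  phi_22 = [rho(2) - phi_11 rho(1)] / [1 - phi_11 rho(1)] = [-0.449 - (-0.1749)(-0.1749)] / [1 - (-0.1749)(-0.1749)]
         = -0.47959001 / 0.96940999 = -0.494724.
  Update: phi_21 = phi_11 - phi_22 phi_11 = -0.1749 - (-0.494724)(-0.1749) = -0.261427.
Step k = 3:
  phi_33 = [rho(3) - phi_21 rho(2) - phi_22 rho(1)] / [1 - phi_21 rho(1) - phi_22 rho(2)]
    numerator   = 0.4887 - (-0.261427)(-0.449) - (-0.494724)(-0.1749) = 0.28479205
    denominator = 1 - (-0.261427)(-0.1749) - (-0.494724)(-0.449) = 0.73214549
  phi_33 = 0.28479205 / 0.73214549 = 0.389.
Therefore phi_{33} = 0.3890.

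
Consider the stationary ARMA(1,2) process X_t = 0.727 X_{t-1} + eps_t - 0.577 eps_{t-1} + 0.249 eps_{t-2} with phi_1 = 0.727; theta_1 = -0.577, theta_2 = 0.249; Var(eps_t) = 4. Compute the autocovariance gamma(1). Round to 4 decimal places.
\gamma(1) = 1.6056

Multiply the model equation by X_{t-k} and take expectations. With theta_0 = psi_0 = 1 and psi_j the MA(infinity) weights, this gives
  gamma(k) - sum_i phi_i gamma(k-i) = c_k,
  c_k = sigma^2 * sum_{j=k..q} theta_j psi_{j-k}   (c_k = 0 for k > q),
using gamma(-m) = gamma(m).
psi-weights needed (psi_j = theta_j + sum_i phi_i psi_{j-i}):
  psi_1 = theta_1 + phi_1 = -0.577 + (0.727) = 0.15
  psi_2 = theta_2 + phi_1 psi_1 = 0.249 + (0.727)(0.15) = 0.35805
Right-hand sides:
  c_0 = sigma^2 (1 + theta_1 psi_1 + theta_2 psi_2) = 4 * (1 + (-0.577)(0.15) + (0.249)(0.35805)) = 4 * 1.002604 = 4.010418
  c_1 = sigma^2 (theta_1 + theta_2 psi_1) = 4 * (-0.577 + (0.249)(0.15)) = -2.1586
  c_2 = sigma^2 theta_2 = 4 * (0.249) = 0.996
Equations for k = 0 and k = 1 (AR order 1):
  gamma(0) = phi_1 gamma(1) + c_0
  gamma(1) = phi_1 gamma(0) + c_1
Substituting the second into the first: gamma(0) (1 - phi_1^2) = c_0 + phi_1 c_1, so
  gamma(0) = (c_0 + phi_1 c_1) / (1 - phi_1^2) = (4.010418 + (0.727)(-2.1586)) / (1 - (0.727)^2) = 2.441116 / 0.471471 = 5.177658.
  gamma(1) = phi_1 gamma(0) + c_1 = (0.727)(5.177658) + (-2.1586) = 1.605557.
Therefore gamma(1) = 1.6056 (to 4 decimal places).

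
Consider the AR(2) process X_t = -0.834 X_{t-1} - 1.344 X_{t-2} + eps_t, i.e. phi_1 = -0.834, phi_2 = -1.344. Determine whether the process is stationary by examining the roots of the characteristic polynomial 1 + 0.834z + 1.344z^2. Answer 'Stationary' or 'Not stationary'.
\text{Not stationary}

The AR(p) characteristic polynomial is P(z) = 1 + 0.834z + 1.344z^2.
Stationarity requires all roots to lie outside the unit circle, i.e. |z| > 1 for every root.
Set 1 + (0.834) z + (1.344) z^2 = 0, i.e. a z^2 + b z + c = 0 with a = 1.344, b = 0.834, c = 1.
Discriminant D = b^2 - 4ac = (0.834)^2 - 4*(1.344)*1 = 0.695556 - (5.376) = -4.680444.
D < 0, so the roots are the complex-conjugate pair z = (-b +/- i sqrt(-D)) / (2a) = -0.3103 +/- 0.8048i.
For a conjugate pair |z|^2 = z * conj(z) = (product of roots) = c/a = 1/(1.344) = 0.744048, so |z| = sqrt(0.744048) = 0.8626 for both roots.
Moduli of all roots: 0.8626, 0.8626.
All moduli strictly greater than 1? No.
Verdict: Not stationary.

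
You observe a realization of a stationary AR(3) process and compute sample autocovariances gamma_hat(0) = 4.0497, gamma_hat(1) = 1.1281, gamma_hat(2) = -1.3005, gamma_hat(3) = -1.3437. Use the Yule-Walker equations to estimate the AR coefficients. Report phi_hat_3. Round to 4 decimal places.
\hat\phi_{3} = -0.1110

The Yule-Walker equations for an AR(p) process read, in matrix form,
  Gamma_p phi = r_p,   with   (Gamma_p)_{ij} = gamma(|i - j|),
                       (r_p)_i = gamma(i),   i,j = 1..p.
Substitute the sample gammas (Toeplitz matrix and right-hand side of size 3):
  Gamma_p = [[4.0497, 1.1281, -1.3005], [1.1281, 4.0497, 1.1281], [-1.3005, 1.1281, 4.0497]]
  r_p     = [1.1281, -1.3005, -1.3437]
Written out (R1..R3):
  (R1) 4.0497 phi_1 + 1.1281 phi_2 - 1.3005 phi_3 = 1.1281
  (R2) 1.1281 phi_1 + 4.0497 phi_2 + 1.1281 phi_3 = -1.3005
  (R3) -1.3005 phi_1 + 1.1281 phi_2 + 4.0497 phi_3 = -1.3437
Gaussian elimination:
  R2 <- R2 - (1.1281/4.0497) R1 = R2 - (0.278564) R1:  3.735452 phi_2 + 1.490372 phi_3 = -1.614748
  R3 <- R3 - (-1.3005/4.0497) R1 = R3 - (-0.321135) R1:  1.490372 phi_2 + 3.632064 phi_3 = -0.981428
  R3 <- R3 - (1.490372/3.735452) R2 = R3 - (0.39898) R2:  3.037435 phi_3 = -0.337175
Back-substitution:
  phi_hat_3 = -0.337175 / 3.037435 = -0.111006
  phi_hat_2 = (-1.614748 - (1.490372)(-0.111006)) / 3.735452 = -0.387987
  phi_hat_1 = (1.1281 - (1.1281)(-0.387987) - (-1.3005)(-0.111006)) / 4.0497 = 0.350995
So phi_hat = [0.3510, -0.3880, -0.1110].
Therefore phi_hat_3 = -0.1110.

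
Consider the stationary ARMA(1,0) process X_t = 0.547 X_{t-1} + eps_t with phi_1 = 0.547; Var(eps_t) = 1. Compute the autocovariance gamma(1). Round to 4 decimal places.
\gamma(1) = 0.7805

Multiply the model equation by X_{t-k} and take expectations. With theta_0 = psi_0 = 1 and psi_j the MA(infinity) weights, this gives
  gamma(k) - sum_i phi_i gamma(k-i) = c_k,
  c_k = sigma^2 * sum_{j=k..q} theta_j psi_{j-k}   (c_k = 0 for k > q),
using gamma(-m) = gamma(m).
Pure AR (q = 0): c_0 = sigma^2 = 1, c_k = 0 for k >= 1.
Equations for k = 0 and k = 1 (AR order 1):
  gamma(0) = phi_1 gamma(1) + c_0
  gamma(1) = phi_1 gamma(0) + c_1
Substituting the second into the first: gamma(0) (1 - phi_1^2) = c_0 + phi_1 c_1, so
  gamma(0) = c_0 / (1 - phi_1^2) = 1 / (1 - (0.547)^2) = 1 / 0.700791 = 1.426959.
  gamma(1) = phi_1 gamma(0) = (0.547)(1.426959) = 0.780547.
Therefore gamma(1) = 0.7805 (to 4 decimal places).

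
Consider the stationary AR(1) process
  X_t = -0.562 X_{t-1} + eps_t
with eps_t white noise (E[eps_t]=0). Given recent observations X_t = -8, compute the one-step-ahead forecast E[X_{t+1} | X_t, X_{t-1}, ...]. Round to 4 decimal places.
E[X_{t+1} \mid \mathcal F_t] = 4.4960

For an AR(p) model X_t = c + sum_i phi_i X_{t-i} + eps_t, the
one-step-ahead conditional mean is
  E[X_{t+1} | X_t, ...] = c + sum_i phi_i X_{t+1-i}.
Substitute known values:
  E[X_{t+1} | ...] = (-0.562) * (-8)
                   = 4.4960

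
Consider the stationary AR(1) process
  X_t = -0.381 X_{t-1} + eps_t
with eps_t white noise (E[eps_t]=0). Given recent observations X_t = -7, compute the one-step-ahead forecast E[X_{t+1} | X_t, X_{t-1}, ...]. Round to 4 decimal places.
E[X_{t+1} \mid \mathcal F_t] = 2.6670

For an AR(p) model X_t = c + sum_i phi_i X_{t-i} + eps_t, the
one-step-ahead conditional mean is
  E[X_{t+1} | X_t, ...] = c + sum_i phi_i X_{t+1-i}.
Substitute known values:
  E[X_{t+1} | ...] = (-0.381) * (-7)
                   = 2.6670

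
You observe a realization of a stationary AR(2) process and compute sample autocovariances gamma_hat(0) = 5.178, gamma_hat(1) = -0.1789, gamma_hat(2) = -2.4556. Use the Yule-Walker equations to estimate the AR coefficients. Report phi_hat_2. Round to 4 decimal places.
\hat\phi_{2} = -0.4760

The Yule-Walker equations for an AR(p) process read, in matrix form,
  Gamma_p phi = r_p,   with   (Gamma_p)_{ij} = gamma(|i - j|),
                       (r_p)_i = gamma(i),   i,j = 1..p.
Substitute the sample gammas (Toeplitz matrix and right-hand side of size 2):
  Gamma_p = [[5.178, -0.1789], [-0.1789, 5.178]]
  r_p     = [-0.1789, -2.4556]
Written out:
  5.178 phi_1 - 0.1789 phi_2 = -0.1789
  -0.1789 phi_1 + 5.178 phi_2 = -2.4556
Solve by Cramer's rule:
  det = gamma(0)^2 - gamma(1)^2 = (5.178)^2 - (-0.1789)^2 = 26.811684 - 0.03200521 = 26.77967879
  phi_hat_1 = [gamma(1) gamma(0) - gamma(1) gamma(2)] / det = [(-0.1789)(5.178) - (-0.1789)(-2.4556)] / 26.77967879 = -1.36565104 / 26.77967879 = -0.051
  phi_hat_2 = [gamma(0) gamma(2) - gamma(1)^2] / det = [(5.178)(-2.4556) - (-0.1789)^2] / 26.77967879 = -12.74710201 / 26.77967879 = -0.476
So phi_hat = [-0.0510, -0.4760].
Therefore phi_hat_2 = -0.4760.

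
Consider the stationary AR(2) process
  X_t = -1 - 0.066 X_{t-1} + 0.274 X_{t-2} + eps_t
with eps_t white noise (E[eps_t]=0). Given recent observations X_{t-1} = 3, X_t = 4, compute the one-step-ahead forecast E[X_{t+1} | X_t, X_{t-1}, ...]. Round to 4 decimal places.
E[X_{t+1} \mid \mathcal F_t] = -0.4420

For an AR(p) model X_t = c + sum_i phi_i X_{t-i} + eps_t, the
one-step-ahead conditional mean is
  E[X_{t+1} | X_t, ...] = c + sum_i phi_i X_{t+1-i}.
Substitute known values:
  E[X_{t+1} | ...] = -1 + (-0.066) * (4) + (0.274) * (3)
                   = -0.4420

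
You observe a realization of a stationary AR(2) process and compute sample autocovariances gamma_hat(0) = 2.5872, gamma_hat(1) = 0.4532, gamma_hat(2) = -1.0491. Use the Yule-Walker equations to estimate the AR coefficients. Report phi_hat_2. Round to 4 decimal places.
\hat\phi_{2} = -0.4500

The Yule-Walker equations for an AR(p) process read, in matrix form,
  Gamma_p phi = r_p,   with   (Gamma_p)_{ij} = gamma(|i - j|),
                       (r_p)_i = gamma(i),   i,j = 1..p.
Substitute the sample gammas (Toeplitz matrix and right-hand side of size 2):
  Gamma_p = [[2.5872, 0.4532], [0.4532, 2.5872]]
  r_p     = [0.4532, -1.0491]
Written out:
  2.5872 phi_1 + 0.4532 phi_2 = 0.4532
  0.4532 phi_1 + 2.5872 phi_2 = -1.0491
Solve by Cramer's rule:
  det = gamma(0)^2 - gamma(1)^2 = (2.5872)^2 - (0.4532)^2 = 6.69360384 - 0.20539024 = 6.4882136
  phi_hat_1 = [gamma(1) gamma(0) - gamma(1) gamma(2)] / det = [(0.4532)(2.5872) - (0.4532)(-1.0491)] / 6.4882136 = 1.64797116 / 6.4882136 = 0.254
  phi_hat_2 = [gamma(0) gamma(2) - gamma(1)^2] / det = [(2.5872)(-1.0491) - (0.4532)^2] / 6.4882136 = -2.91962176 / 6.4882136 = -0.45
So phi_hat = [0.2540, -0.4500].
Therefore phi_hat_2 = -0.4500.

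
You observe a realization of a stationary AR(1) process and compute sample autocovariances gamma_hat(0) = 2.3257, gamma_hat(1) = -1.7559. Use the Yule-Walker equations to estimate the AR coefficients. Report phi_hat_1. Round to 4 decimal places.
\hat\phi_{1} = -0.7550

The Yule-Walker equations for an AR(p) process read, in matrix form,
  Gamma_p phi = r_p,   with   (Gamma_p)_{ij} = gamma(|i - j|),
                       (r_p)_i = gamma(i),   i,j = 1..p.
Substitute the sample gammas (Toeplitz matrix and right-hand side of size 1):
  Gamma_p = [[2.3257]]
  r_p     = [-1.7559]
With p = 1 this is the single equation gamma(0) phi_1 = gamma(1):
  phi_hat_1 = gamma(1) / gamma(0) = -1.7559 / 2.3257 = -0.7550.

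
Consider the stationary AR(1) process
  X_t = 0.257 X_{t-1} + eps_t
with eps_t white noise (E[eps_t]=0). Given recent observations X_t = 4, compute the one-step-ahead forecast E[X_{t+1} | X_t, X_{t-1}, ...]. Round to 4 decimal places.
E[X_{t+1} \mid \mathcal F_t] = 1.0280

For an AR(p) model X_t = c + sum_i phi_i X_{t-i} + eps_t, the
one-step-ahead conditional mean is
  E[X_{t+1} | X_t, ...] = c + sum_i phi_i X_{t+1-i}.
Substitute known values:
  E[X_{t+1} | ...] = (0.257) * (4)
                   = 1.0280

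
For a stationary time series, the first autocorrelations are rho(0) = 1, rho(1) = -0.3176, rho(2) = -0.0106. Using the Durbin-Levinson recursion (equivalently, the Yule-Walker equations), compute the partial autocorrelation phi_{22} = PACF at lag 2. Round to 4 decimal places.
\phi_{22} = -0.1240

The PACF at lag k is phi_{kk}, the last component of the solution
to the Yule-Walker system G_k phi = r_k where
  (G_k)_{ij} = rho(|i - j|), (r_k)_i = rho(i), i,j = 1..k.
Equivalently, Durbin-Levinson gives phi_{kk} iteratively:
  phi_{11} = rho(1)
  phi_{kk} = [rho(k) - sum_{j=1..k-1} phi_{k-1,j} rho(k-j)]
            / [1 - sum_{j=1..k-1} phi_{k-1,j} rho(j)],
  phi_{k,j} = phi_{k-1,j} - phi_{kk} phi_{k-1,k-j},  j = 1..k-1.
Step k = 1:
  phi_11 = rho(1) = -0.3176.
Step k = 2:
  phi_22 = [rho(2) - phi_11 rho(1)] / [1 - phi_11 rho(1)] = [-0.0106 - (-0.3176)(-0.3176)] / [1 - (-0.3176)(-0.3176)]
         = -0.11146976 / 0.89913024 = -0.124.
Therefore phi_{22} = -0.1240.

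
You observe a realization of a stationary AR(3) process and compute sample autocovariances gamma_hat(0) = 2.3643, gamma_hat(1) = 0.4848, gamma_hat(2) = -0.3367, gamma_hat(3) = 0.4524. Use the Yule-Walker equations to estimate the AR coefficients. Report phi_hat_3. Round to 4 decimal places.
\hat\phi_{3} = 0.2880

The Yule-Walker equations for an AR(p) process read, in matrix form,
  Gamma_p phi = r_p,   with   (Gamma_p)_{ij} = gamma(|i - j|),
                       (r_p)_i = gamma(i),   i,j = 1..p.
Substitute the sample gammas (Toeplitz matrix and right-hand side of size 3):
  Gamma_p = [[2.3643, 0.4848, -0.3367], [0.4848, 2.3643, 0.4848], [-0.3367, 0.4848, 2.3643]]
  r_p     = [0.4848, -0.3367, 0.4524]
Written out (R1..R3):
  (R1) 2.3643 phi_1 + 0.4848 phi_2 - 0.3367 phi_3 = 0.4848
  (R2) 0.4848 phi_1 + 2.3643 phi_2 + 0.4848 phi_3 = -0.3367
  (R3) -0.3367 phi_1 + 0.4848 phi_2 + 2.3643 phi_3 = 0.4524
Gaussian elimination:
  R2 <- R2 - (0.4848/2.3643) R1 = R2 - (0.20505) R1:  2.264892 phi_2 + 0.55384 phi_3 = -0.436108
  R3 <- R3 - (-0.3367/2.3643) R1 = R3 - (-0.14241) R1:  0.55384 phi_2 + 2.316351 phi_3 = 0.52144
  R3 <- R3 - (0.55384/2.264892) R2 = R3 - (0.244533) R2:  2.180918 phi_3 = 0.628083
Back-substitution:
  phi_hat_3 = 0.628083 / 2.180918 = 0.28799
  phi_hat_2 = (-0.436108 - (0.55384)(0.28799)) / 2.264892 = -0.262975
  phi_hat_1 = (0.4848 - (0.4848)(-0.262975) - (-0.3367)(0.28799)) / 2.3643 = 0.299986
So phi_hat = [0.3000, -0.2630, 0.2880].
Therefore phi_hat_3 = 0.2880.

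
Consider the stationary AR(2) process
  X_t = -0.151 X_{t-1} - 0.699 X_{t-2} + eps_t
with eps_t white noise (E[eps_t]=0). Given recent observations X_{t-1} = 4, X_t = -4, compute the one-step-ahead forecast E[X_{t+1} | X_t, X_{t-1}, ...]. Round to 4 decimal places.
E[X_{t+1} \mid \mathcal F_t] = -2.1920

For an AR(p) model X_t = c + sum_i phi_i X_{t-i} + eps_t, the
one-step-ahead conditional mean is
  E[X_{t+1} | X_t, ...] = c + sum_i phi_i X_{t+1-i}.
Substitute known values:
  E[X_{t+1} | ...] = (-0.151) * (-4) + (-0.699) * (4)
                   = -2.1920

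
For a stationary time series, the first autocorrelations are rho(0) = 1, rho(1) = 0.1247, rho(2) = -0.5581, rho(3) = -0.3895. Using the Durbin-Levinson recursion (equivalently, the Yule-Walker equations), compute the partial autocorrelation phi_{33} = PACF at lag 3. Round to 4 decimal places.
\phi_{33} = -0.3179

The PACF at lag k is phi_{kk}, the last component of the solution
to the Yule-Walker system G_k phi = r_k where
  (G_k)_{ij} = rho(|i - j|), (r_k)_i = rho(i), i,j = 1..k.
Equivalently, Durbin-Levinson gives phi_{kk} iteratively:
  phi_{11} = rho(1)
  phi_{kk} = [rho(k) - sum_{j=1..k-1} phi_{k-1,j} rho(k-j)]
            / [1 - sum_{j=1..k-1} phi_{k-1,j} rho(j)],
  phi_{k,j} = phi_{k-1,j} - phi_{kk} phi_{k-1,k-j},  j = 1..k-1.
Step k = 1:
  phi_11 = rho(1) = 0.1247.
Step k = 2:
  phi_22 = [rho(2) - phi_11 rho(1)] / [1 - phi_11 rho(1)] = [-0.5581 - (0.1247)(0.1247)] / [1 - (0.1247)(0.1247)]
         = -0.57365009 / 0.98444991 = -0.582711.
  Update: phi_21 = phi_11 - phi_22 phi_11 = 0.1247 - (-0.582711)(0.1247) = 0.197364.
Step k = 3:
  phi_33 = [rho(3) - phi_21 rho(2) - phi_22 rho(1)] / [1 - phi_21 rho(1) - phi_22 rho(2)]
    numerator   = -0.3895 - (0.197364)(-0.5581) - (-0.582711)(0.1247) = -0.206687
    denominator = 1 - (0.197364)(0.1247) - (-0.582711)(-0.5581) = 0.65017752
  phi_33 = -0.206687 / 0.65017752 = -0.3179.
Therefore phi_{33} = -0.3179.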